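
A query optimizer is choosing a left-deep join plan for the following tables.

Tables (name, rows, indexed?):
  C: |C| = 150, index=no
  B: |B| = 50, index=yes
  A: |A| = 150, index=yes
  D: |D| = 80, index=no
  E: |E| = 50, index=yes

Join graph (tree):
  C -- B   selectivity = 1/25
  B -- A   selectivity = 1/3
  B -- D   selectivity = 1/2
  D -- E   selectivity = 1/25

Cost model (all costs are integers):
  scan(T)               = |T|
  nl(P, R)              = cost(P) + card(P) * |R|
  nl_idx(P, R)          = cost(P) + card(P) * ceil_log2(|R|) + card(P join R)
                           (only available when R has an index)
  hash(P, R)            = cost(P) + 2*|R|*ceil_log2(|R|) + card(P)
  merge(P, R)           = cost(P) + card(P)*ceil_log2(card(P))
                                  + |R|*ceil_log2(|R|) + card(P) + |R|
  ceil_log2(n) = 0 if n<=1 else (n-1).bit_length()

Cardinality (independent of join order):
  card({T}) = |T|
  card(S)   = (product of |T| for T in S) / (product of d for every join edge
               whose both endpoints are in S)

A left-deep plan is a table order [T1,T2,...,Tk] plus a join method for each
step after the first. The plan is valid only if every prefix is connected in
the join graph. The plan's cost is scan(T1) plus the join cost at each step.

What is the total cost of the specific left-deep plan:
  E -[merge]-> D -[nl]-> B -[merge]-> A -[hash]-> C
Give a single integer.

step 1: scan E: cost=50, card=50
step 2: join D via merge
    card(P join D) = 50*80/(25) = 160
    cost = 50 + 50*6 + 80*7 + 50 + 80 = 1040
step 3: join B via nl
    card(P join B) = 160*50/(2) = 4000
    cost = 1040 + 160*50 = 9040
step 4: join A via merge
    card(P join A) = 4000*150/(3) = 200000
    cost = 9040 + 4000*12 + 150*8 + 4000 + 150 = 62390
step 5: join C via hash
    card(P join C) = 200000*150/(25) = 1200000
    cost = 62390 + 2*150*8 + 200000 = 264790

264790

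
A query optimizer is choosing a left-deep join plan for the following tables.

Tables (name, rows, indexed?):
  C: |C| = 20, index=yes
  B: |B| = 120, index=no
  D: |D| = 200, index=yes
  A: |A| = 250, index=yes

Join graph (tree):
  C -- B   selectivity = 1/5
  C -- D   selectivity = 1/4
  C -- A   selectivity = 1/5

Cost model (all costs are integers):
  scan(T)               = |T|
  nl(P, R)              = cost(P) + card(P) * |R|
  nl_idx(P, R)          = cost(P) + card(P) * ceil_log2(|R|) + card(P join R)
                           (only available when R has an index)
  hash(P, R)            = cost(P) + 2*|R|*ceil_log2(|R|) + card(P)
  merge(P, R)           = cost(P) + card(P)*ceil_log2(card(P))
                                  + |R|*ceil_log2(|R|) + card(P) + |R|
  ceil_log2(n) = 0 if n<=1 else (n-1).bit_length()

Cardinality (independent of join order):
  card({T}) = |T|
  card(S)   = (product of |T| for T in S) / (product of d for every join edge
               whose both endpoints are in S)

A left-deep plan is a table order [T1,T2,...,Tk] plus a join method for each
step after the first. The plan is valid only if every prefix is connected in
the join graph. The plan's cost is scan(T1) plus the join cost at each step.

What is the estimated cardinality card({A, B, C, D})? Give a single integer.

Tables in S: A(250), B(120), C(20), D(200)
Edges inside S: C-B(d=5), C-D(d=4), C-A(d=5)
numerator = 250 * 120 * 20 * 200 = 120000000
denominator = 5 * 4 * 5 = 100
card(S) = 120000000 / 100 = 1200000

1200000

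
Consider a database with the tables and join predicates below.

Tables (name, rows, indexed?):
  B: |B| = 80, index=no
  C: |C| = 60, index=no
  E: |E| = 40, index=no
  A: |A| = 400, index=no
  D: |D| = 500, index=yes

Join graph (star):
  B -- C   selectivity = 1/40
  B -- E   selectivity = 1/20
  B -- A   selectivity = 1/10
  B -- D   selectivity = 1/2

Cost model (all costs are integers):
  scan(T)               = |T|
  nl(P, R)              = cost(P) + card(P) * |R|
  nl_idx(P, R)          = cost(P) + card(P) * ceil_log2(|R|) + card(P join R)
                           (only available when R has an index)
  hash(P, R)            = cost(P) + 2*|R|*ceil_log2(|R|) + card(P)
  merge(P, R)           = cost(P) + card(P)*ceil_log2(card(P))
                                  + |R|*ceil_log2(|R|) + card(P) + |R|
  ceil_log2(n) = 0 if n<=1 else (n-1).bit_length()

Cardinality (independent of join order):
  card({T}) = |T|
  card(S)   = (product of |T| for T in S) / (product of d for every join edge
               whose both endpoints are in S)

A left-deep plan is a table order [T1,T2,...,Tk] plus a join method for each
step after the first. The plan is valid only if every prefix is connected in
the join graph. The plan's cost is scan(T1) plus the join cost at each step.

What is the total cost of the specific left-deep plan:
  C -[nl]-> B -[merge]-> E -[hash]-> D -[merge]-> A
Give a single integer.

step 1: scan C: cost=60, card=60
step 2: join B via nl
    card(P join B) = 60*80/(40) = 120
    cost = 60 + 60*80 = 4860
step 3: join E via merge
    card(P join E) = 120*40/(20) = 240
    cost = 4860 + 120*7 + 40*6 + 120 + 40 = 6100
step 4: join D via hash
    card(P join D) = 240*500/(2) = 60000
    cost = 6100 + 2*500*9 + 240 = 15340
step 5: join A via merge
    card(P join A) = 60000*400/(10) = 2400000
    cost = 15340 + 60000*16 + 400*9 + 60000 + 400 = 1039340

1039340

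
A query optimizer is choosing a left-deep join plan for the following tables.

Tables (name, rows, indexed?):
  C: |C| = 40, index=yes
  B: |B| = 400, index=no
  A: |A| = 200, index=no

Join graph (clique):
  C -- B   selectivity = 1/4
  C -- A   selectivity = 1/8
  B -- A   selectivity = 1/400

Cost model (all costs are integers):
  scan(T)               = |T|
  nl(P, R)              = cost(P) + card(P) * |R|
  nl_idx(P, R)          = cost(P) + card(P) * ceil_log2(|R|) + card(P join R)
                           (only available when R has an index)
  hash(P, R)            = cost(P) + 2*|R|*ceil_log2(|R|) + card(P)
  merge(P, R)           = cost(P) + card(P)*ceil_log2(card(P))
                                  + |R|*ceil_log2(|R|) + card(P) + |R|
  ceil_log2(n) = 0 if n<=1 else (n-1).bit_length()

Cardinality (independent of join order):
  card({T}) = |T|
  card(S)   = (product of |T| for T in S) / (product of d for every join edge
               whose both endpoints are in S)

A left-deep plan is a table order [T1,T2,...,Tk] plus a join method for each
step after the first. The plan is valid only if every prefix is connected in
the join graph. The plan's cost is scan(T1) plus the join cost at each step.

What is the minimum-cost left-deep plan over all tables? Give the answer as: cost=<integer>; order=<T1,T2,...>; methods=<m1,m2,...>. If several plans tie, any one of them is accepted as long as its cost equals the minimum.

cost=4680; order=B,A,C; methods=hash,hash

Selinger DP (subsets sized 1..n):
  {C}: scan cost=40, card=40
  {B}: scan cost=400, card=400
  {A}: scan cost=200, card=200
  {BC}: card=4000; try (C,hash)→1280, (B,merge)→4320, (C,merge)→4680, (C,nl_idx)→6800, (B,hash)→7280, (B,nl)→16040 …(+1); best=1280 via (C,hash)
  {AC}: card=1000; try (C,hash)→880, (A,merge)→2120, (C,merge)→2280, (C,nl_idx)→2400, (A,hash)→3280, (A,nl)→8040 …(+1); best=880 via (C,hash)
  {AB}: card=200; try (A,hash)→4000, (B,merge)→6000, (A,merge)→6200, (B,hash)→7600, (B,nl)→80200, (A,nl)→80400; best=4000 via (A,hash)
  {ABC}: card=250; try (C,hash)→4680, (C,nl_idx)→5450, (C,merge)→6080, (A,hash)→8480, (B,hash)→9080, (C,nl)→12000 …(+4); best=4680 via (C,hash)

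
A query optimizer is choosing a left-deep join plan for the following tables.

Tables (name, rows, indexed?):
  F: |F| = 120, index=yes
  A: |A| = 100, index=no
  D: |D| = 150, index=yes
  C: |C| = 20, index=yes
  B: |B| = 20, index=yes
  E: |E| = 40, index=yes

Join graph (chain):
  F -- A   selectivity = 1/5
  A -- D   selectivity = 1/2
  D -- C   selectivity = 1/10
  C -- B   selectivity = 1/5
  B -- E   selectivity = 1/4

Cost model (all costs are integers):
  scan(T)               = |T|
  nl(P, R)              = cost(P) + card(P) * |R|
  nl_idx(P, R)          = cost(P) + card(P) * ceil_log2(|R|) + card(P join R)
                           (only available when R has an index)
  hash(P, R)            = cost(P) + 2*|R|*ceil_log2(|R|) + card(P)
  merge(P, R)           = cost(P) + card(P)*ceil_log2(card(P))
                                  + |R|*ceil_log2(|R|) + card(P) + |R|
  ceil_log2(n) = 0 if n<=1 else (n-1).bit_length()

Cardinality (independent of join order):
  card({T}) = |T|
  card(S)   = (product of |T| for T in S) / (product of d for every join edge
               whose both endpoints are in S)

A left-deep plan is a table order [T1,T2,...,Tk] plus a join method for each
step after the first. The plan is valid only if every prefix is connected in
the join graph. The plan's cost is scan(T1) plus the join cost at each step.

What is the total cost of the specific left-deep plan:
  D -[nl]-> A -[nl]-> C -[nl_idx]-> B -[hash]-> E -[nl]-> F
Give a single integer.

72360630

step 1: scan D: cost=150, card=150
step 2: join A via nl
    card(P join A) = 150*100/(2) = 7500
    cost = 150 + 150*100 = 15150
step 3: join C via nl
    card(P join C) = 7500*20/(10) = 15000
    cost = 15150 + 7500*20 = 165150
step 4: join B via nl_idx
    card(P join B) = 15000*20/(5) = 60000
    cost = 165150 + 15000*5 + 60000 = 300150
step 5: join E via hash
    card(P join E) = 60000*40/(4) = 600000
    cost = 300150 + 2*40*6 + 60000 = 360630
step 6: join F via nl
    card(P join F) = 600000*120/(5) = 14400000
    cost = 360630 + 600000*120 = 72360630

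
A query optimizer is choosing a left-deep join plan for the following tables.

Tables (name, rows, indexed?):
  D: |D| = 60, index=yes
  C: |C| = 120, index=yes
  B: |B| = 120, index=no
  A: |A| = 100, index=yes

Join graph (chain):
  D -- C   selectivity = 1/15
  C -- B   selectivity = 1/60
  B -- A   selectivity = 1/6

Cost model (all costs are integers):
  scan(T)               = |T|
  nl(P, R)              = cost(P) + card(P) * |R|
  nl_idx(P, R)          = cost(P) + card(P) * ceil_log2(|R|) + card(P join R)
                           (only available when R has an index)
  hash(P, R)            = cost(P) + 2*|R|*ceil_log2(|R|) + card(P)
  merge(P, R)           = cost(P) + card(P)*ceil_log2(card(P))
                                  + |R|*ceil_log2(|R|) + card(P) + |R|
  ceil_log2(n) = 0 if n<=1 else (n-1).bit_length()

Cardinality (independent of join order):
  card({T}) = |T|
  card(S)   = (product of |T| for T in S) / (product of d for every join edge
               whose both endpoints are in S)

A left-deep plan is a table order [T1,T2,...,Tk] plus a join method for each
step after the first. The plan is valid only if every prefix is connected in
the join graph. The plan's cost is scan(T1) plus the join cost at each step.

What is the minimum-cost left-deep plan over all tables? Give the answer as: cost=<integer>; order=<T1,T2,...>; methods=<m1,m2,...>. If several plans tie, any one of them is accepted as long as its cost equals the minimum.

cost=4520; order=B,C,D,A; methods=nl_idx,hash,hash

Selinger DP (subsets sized 1..n):
  {D}: scan cost=60, card=60
  {C}: scan cost=120, card=120
  {B}: scan cost=120, card=120
  {A}: scan cost=100, card=100
  {CD}: card=480; try (D,hash)→960, (C,nl_idx)→960, (D,nl_idx)→1320, (C,merge)→1440, (D,merge)→1500, (C,hash)→1800 …(+2); best=960 via (D,hash)
  {BC}: card=240; try (C,nl_idx)→1200, (C,hash)→1920, (B,hash)→1920, (C,merge)→2040, (B,merge)→2040, (C,nl)→14520 …(+1); best=1200 via (C,nl_idx)
  {AB}: card=2000; try (A,hash)→1640, (B,merge)→1860, (B,hash)→1880, (A,merge)→1880, (A,nl_idx)→2960, (B,nl)→12100 …(+1); best=1640 via (A,hash)
  {BCD}: card=960; try (D,hash)→2160, (B,hash)→3120, (D,nl_idx)→3600, (D,merge)→3780, (B,merge)→6720, (D,nl)→15600 …(+1); best=2160 via (D,hash)
  {ABC}: card=4000; try (A,hash)→2840, (A,merge)→4160, (C,hash)→5320, (A,nl_idx)→6880, (C,nl_idx)→19640, (A,nl)→25200 …(+2); best=2840 via (A,hash)
  {ABCD}: card=16000; try (A,hash)→4520, (D,hash)→7560, (A,merge)→13520, (A,nl_idx)→24880, (D,nl_idx)→42840, (D,merge)→55260 …(+2); best=4520 via (A,hash)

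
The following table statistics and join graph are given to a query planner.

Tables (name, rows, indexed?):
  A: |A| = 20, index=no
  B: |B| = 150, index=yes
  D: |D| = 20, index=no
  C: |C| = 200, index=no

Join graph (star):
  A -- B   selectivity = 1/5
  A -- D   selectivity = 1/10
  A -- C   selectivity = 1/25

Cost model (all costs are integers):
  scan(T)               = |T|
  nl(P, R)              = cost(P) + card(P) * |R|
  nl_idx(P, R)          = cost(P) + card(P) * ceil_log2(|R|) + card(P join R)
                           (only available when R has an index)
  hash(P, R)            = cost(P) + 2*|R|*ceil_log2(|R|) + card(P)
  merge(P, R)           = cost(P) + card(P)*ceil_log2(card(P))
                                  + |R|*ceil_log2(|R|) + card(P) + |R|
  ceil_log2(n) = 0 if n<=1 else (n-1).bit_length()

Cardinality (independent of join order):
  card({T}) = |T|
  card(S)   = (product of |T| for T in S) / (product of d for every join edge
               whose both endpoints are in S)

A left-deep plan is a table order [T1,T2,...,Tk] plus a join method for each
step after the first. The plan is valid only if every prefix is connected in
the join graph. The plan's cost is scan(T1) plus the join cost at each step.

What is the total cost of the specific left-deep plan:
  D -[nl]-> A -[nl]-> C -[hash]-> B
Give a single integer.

11140

step 1: scan D: cost=20, card=20
step 2: join A via nl
    card(P join A) = 20*20/(10) = 40
    cost = 20 + 20*20 = 420
step 3: join C via nl
    card(P join C) = 40*200/(25) = 320
    cost = 420 + 40*200 = 8420
step 4: join B via hash
    card(P join B) = 320*150/(5) = 9600
    cost = 8420 + 2*150*8 + 320 = 11140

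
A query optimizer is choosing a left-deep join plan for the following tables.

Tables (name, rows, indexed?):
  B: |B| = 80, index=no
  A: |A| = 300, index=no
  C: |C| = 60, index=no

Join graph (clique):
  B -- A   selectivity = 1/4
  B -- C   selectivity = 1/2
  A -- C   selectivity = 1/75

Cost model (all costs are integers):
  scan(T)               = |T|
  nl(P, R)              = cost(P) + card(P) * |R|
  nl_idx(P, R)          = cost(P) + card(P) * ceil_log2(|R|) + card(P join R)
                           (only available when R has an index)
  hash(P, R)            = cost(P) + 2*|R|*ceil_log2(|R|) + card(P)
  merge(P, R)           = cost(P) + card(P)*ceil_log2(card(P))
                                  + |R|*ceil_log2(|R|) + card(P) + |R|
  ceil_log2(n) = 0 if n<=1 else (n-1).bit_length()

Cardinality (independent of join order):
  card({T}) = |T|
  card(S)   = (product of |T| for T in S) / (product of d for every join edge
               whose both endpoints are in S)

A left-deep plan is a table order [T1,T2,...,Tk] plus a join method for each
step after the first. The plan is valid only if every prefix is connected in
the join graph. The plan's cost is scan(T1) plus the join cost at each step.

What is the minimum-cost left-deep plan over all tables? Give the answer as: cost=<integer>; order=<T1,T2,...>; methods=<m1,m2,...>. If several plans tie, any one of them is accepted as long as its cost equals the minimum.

Selinger DP (subsets sized 1..n):
  {B}: scan cost=80, card=80
  {A}: scan cost=300, card=300
  {C}: scan cost=60, card=60
  {AB}: card=6000; try (B,hash)→1720, (A,merge)→3720, (B,merge)→3940, (A,hash)→5560, (A,nl)→24080, (B,nl)→24300; best=1720 via (B,hash)
  {BC}: card=2400; try (C,hash)→880, (B,merge)→1120, (C,merge)→1140, (B,hash)→1240, (B,nl)→4860, (C,nl)→4880; best=880 via (C,hash)
  {AC}: card=240; try (C,hash)→1320, (A,merge)→3480, (C,merge)→3720, (A,hash)→5520, (A,nl)→18060, (C,nl)→18300; best=1320 via (C,hash)
  {ABC}: card=2400; try (B,hash)→2680, (B,merge)→4120, (C,hash)→8440, (A,hash)→8680, (B,nl)→20520, (A,merge)→35080 …(+3); best=2680 via (B,hash)

cost=2680; order=A,C,B; methods=hash,hash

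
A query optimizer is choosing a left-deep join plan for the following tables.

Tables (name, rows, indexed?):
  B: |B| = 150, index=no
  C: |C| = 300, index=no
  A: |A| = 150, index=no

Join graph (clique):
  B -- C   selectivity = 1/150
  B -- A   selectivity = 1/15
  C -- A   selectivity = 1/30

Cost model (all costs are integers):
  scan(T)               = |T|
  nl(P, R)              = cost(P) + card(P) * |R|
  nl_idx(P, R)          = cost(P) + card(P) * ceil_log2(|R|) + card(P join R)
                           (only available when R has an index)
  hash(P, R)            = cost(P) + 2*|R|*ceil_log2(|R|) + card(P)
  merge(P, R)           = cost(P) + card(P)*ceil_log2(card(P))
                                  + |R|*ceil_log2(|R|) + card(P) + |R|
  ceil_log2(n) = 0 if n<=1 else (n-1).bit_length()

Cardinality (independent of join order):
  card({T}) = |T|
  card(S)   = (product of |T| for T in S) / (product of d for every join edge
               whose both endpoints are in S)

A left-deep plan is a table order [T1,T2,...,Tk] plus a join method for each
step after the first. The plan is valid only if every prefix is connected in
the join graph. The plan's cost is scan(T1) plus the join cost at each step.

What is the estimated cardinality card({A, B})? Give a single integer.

Tables in S: A(150), B(150)
Edges inside S: B-A(d=15)
numerator = 150 * 150 = 22500
denominator = 15 = 15
card(S) = 22500 / 15 = 1500

1500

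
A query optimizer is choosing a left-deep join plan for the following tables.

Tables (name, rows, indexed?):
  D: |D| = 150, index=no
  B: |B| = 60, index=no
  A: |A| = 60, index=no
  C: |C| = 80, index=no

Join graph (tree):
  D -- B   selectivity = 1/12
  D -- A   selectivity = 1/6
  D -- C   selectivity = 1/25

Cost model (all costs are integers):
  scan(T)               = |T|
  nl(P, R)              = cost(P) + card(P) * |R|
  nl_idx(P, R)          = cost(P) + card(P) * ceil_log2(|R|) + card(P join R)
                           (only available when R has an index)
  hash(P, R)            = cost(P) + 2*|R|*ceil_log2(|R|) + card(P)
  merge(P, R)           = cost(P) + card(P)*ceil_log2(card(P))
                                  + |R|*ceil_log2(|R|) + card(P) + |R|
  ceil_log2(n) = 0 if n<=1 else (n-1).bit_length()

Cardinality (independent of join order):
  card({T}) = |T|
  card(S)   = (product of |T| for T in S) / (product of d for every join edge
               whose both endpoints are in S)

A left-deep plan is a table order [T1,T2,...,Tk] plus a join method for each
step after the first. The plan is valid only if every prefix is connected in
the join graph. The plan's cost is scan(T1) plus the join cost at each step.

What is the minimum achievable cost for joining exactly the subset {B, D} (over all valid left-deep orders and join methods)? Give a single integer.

1020

Selinger DP over subsets of {B,D}:
  {D}: scan cost=150, card=150
  {B}: scan cost=60, card=60
  {BD}: card=750; try (B,hash)→1020, (D,merge)→1830, (B,merge)→1920, (D,hash)→2520, (D,nl)→9060, (B,nl)→9150; best=1020 via (B,hash)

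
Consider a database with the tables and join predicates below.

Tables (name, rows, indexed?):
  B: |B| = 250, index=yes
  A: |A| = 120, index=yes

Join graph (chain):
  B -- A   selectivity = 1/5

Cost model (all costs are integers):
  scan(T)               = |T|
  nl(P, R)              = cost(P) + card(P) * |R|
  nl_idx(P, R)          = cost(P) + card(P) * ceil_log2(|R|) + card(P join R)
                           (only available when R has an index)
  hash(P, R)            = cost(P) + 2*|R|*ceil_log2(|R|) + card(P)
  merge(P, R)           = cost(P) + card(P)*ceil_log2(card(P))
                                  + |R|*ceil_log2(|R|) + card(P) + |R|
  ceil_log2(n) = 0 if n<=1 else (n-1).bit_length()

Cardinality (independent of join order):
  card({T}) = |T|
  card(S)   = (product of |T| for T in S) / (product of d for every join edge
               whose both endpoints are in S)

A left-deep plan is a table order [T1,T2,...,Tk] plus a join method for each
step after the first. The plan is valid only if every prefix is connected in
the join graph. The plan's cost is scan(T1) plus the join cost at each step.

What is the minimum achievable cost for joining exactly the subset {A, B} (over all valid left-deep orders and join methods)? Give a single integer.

2180

Selinger DP over subsets of {A,B}:
  {B}: scan cost=250, card=250
  {A}: scan cost=120, card=120
  {AB}: card=6000; try (A,hash)→2180, (B,merge)→3330, (A,merge)→3460, (B,hash)→4240, (B,nl_idx)→7080, (A,nl_idx)→8000 …(+2); best=2180 via (A,hash)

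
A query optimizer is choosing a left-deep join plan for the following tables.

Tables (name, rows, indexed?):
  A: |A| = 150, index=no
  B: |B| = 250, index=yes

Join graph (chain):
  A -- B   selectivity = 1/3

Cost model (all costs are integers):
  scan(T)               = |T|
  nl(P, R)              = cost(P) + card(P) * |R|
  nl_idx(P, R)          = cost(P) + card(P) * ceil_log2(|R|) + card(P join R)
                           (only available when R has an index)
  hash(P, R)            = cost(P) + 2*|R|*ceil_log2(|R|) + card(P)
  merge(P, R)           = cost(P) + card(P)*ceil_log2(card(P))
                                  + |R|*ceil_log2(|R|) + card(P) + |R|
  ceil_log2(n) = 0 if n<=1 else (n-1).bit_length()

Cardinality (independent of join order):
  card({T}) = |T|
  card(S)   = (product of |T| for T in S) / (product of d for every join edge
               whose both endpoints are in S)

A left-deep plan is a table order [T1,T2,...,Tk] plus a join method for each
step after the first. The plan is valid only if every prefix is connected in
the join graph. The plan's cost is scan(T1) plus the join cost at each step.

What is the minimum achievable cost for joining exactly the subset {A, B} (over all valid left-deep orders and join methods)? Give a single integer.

Selinger DP over subsets of {A,B}:
  {A}: scan cost=150, card=150
  {B}: scan cost=250, card=250
  {AB}: card=12500; try (A,hash)→2900, (B,merge)→3750, (A,merge)→3850, (B,hash)→4300, (B,nl_idx)→13850, (B,nl)→37650 …(+1); best=2900 via (A,hash)

2900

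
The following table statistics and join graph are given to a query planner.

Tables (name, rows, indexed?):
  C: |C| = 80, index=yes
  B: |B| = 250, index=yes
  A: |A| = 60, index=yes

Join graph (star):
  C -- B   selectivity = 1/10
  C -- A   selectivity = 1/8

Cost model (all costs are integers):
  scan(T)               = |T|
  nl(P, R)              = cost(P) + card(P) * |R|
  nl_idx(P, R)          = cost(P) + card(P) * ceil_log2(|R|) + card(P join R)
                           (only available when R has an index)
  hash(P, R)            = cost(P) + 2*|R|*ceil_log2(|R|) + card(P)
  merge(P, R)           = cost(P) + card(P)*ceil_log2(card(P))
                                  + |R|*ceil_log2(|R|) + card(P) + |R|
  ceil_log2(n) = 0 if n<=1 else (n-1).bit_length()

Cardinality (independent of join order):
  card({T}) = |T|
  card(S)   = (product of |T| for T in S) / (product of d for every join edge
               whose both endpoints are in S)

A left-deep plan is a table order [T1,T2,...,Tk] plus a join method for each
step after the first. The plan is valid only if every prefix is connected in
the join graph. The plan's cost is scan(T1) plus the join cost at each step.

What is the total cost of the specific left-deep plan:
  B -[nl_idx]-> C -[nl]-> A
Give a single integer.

124000

step 1: scan B: cost=250, card=250
step 2: join C via nl_idx
    card(P join C) = 250*80/(10) = 2000
    cost = 250 + 250*7 + 2000 = 4000
step 3: join A via nl
    card(P join A) = 2000*60/(8) = 15000
    cost = 4000 + 2000*60 = 124000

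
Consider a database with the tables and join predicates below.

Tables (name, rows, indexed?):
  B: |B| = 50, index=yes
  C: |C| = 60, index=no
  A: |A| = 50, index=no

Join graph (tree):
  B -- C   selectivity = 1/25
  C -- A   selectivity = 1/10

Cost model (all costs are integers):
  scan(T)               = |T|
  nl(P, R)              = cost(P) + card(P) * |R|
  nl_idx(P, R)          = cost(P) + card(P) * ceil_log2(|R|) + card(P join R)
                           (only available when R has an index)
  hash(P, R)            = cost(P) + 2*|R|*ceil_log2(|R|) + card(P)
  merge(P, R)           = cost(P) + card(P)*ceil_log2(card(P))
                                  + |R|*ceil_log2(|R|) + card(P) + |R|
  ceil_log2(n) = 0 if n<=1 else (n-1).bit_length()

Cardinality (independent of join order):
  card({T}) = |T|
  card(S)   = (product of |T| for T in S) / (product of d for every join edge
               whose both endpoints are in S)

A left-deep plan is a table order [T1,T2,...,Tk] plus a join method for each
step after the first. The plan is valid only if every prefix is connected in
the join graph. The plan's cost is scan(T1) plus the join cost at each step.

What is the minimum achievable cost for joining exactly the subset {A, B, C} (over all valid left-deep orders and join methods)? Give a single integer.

Selinger DP over subsets of {A,B,C}:
  {B}: scan cost=50, card=50
  {C}: scan cost=60, card=60
  {A}: scan cost=50, card=50
  {BC}: card=120; try (B,nl_idx)→540, (B,hash)→720, (C,hash)→820, (C,merge)→820, (B,merge)→830, (C,nl)→3050 …(+1); best=540 via (B,nl_idx)
  {AC}: card=300; try (A,hash)→720, (C,hash)→820, (C,merge)→820, (A,merge)→830, (C,nl)→3050, (A,nl)→3060; best=720 via (A,hash)
  {ABC}: card=600; try (A,hash)→1260, (B,hash)→1620, (A,merge)→1850, (B,nl_idx)→3120, (B,merge)→4070, (A,nl)→6540 …(+1); best=1260 via (A,hash)

1260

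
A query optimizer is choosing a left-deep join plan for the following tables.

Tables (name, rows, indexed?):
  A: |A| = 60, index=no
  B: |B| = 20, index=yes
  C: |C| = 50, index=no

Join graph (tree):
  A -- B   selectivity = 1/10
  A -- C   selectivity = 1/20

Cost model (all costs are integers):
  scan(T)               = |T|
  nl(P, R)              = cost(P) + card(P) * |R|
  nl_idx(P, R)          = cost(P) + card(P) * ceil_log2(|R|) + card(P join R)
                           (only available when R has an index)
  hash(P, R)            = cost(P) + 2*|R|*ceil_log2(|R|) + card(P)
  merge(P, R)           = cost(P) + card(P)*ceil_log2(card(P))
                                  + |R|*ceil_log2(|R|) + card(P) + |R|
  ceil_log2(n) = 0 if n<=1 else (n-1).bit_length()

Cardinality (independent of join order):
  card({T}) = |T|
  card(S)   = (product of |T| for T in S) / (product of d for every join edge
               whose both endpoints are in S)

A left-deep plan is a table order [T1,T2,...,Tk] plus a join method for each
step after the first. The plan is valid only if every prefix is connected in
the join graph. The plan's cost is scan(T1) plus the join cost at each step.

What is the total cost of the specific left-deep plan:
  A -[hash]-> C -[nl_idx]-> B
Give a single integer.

1770

step 1: scan A: cost=60, card=60
step 2: join C via hash
    card(P join C) = 60*50/(20) = 150
    cost = 60 + 2*50*6 + 60 = 720
step 3: join B via nl_idx
    card(P join B) = 150*20/(10) = 300
    cost = 720 + 150*5 + 300 = 1770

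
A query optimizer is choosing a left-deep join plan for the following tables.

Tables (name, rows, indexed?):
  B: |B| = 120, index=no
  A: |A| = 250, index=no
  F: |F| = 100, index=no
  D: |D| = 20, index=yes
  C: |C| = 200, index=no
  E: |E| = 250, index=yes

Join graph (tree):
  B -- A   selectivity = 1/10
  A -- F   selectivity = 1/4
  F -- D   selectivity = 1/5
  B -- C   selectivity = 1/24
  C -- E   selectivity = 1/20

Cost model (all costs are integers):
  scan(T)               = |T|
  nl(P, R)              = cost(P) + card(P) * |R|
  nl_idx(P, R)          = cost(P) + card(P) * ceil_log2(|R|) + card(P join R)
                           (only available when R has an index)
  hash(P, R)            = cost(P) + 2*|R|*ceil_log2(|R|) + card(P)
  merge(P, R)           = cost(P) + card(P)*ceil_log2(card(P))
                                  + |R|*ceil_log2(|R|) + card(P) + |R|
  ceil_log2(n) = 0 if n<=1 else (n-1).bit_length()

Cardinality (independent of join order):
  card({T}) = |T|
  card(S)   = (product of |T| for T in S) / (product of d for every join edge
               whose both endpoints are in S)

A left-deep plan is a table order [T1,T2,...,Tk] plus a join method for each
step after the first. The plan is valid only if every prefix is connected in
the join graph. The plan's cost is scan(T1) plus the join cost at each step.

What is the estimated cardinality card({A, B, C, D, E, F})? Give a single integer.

Tables in S: A(250), B(120), C(200), D(20), E(250), F(100)
Edges inside S: B-A(d=10), A-F(d=4), F-D(d=5), B-C(d=24), C-E(d=20)
numerator = 250 * 120 * 200 * 20 * 250 * 100 = 3000000000000
denominator = 10 * 4 * 5 * 24 * 20 = 96000
card(S) = 3000000000000 / 96000 = 31250000

31250000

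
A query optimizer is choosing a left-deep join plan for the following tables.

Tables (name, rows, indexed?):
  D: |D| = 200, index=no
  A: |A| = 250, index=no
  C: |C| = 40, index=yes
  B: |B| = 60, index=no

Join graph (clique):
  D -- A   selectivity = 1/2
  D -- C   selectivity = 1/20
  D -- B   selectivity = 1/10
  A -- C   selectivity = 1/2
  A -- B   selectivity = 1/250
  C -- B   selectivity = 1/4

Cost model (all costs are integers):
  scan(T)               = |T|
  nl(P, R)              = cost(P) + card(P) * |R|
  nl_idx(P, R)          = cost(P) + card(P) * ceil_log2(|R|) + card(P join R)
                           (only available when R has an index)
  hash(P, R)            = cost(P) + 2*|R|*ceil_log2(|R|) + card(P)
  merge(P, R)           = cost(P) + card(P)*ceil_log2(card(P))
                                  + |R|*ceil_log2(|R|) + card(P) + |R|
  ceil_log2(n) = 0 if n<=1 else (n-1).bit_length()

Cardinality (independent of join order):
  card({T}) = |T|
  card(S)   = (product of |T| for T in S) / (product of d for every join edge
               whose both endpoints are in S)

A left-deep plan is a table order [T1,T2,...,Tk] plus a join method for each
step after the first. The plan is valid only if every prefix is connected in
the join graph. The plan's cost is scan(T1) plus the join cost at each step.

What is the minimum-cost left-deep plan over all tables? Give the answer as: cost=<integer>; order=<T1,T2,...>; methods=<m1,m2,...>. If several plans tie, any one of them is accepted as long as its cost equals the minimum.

cost=4520; order=A,B,D,C; methods=hash,merge,hash

Selinger DP (subsets sized 1..n):
  {D}: scan cost=200, card=200
  {A}: scan cost=250, card=250
  {C}: scan cost=40, card=40
  {B}: scan cost=60, card=60
  {AD}: card=25000; try (D,hash)→3700, (A,merge)→4250, (D,merge)→4300, (A,hash)→4400, (A,nl)→50200, (D,nl)→50250; best=3700 via (D,hash)
  {CD}: card=400; try (C,hash)→880, (C,nl_idx)→1800, (D,merge)→2120, (C,merge)→2280, (D,hash)→3280, (D,nl)→8040 …(+1); best=880 via (C,hash)
  {BD}: card=1200; try (B,hash)→1120, (D,merge)→2280, (B,merge)→2420, (D,hash)→3320, (D,nl)→12060, (B,nl)→12200; best=1120 via (B,hash)
  {AC}: card=5000; try (C,hash)→980, (A,merge)→2570, (C,merge)→2780, (A,hash)→4080, (C,nl_idx)→6750, (A,nl)→10040 …(+1); best=980 via (C,hash)
  {AB}: card=60; try (B,hash)→1220, (A,merge)→2730, (B,merge)→2920, (A,hash)→4120, (A,nl)→15060, (B,nl)→15250; best=1220 via (B,hash)
  {BC}: card=600; try (C,hash)→600, (B,merge)→740, (C,merge)→760, (B,hash)→800, (C,nl_idx)→1020, (B,nl)→2440 …(+1); best=600 via (C,hash)
  {ACD}: card=25000; try (A,hash)→5280, (A,merge)→7130, (D,hash)→9180, (C,hash)→29180, (D,merge)→72780, (A,nl)→100880 …(+4); best=5280 via (A,hash)
  {ABD}: card=600; try (D,merge)→3440, (D,hash)→4480, (A,hash)→6320, (D,nl)→13220, (A,merge)→17770, (B,hash)→29420 …(+3); best=3440 via (D,merge)
  {BCD}: card=600; try (B,hash)→2000, (C,hash)→2800, (D,hash)→4400, (B,merge)→5300, (C,nl_idx)→8920, (D,merge)→9000 …(+4); best=2000 via (B,hash)
  {ABC}: card=300; try (C,hash)→1760, (C,nl_idx)→1880, (C,merge)→1920, (C,nl)→3620, (A,hash)→5200, (B,hash)→6700 …(+4); best=1760 via (C,hash)
  {ABCD}: card=150; try (C,hash)→4520, (D,hash)→5260, (D,merge)→6560, (A,hash)→6600, (C,nl_idx)→7190, (C,merge)→10320 …(+7); best=4520 via (C,hash)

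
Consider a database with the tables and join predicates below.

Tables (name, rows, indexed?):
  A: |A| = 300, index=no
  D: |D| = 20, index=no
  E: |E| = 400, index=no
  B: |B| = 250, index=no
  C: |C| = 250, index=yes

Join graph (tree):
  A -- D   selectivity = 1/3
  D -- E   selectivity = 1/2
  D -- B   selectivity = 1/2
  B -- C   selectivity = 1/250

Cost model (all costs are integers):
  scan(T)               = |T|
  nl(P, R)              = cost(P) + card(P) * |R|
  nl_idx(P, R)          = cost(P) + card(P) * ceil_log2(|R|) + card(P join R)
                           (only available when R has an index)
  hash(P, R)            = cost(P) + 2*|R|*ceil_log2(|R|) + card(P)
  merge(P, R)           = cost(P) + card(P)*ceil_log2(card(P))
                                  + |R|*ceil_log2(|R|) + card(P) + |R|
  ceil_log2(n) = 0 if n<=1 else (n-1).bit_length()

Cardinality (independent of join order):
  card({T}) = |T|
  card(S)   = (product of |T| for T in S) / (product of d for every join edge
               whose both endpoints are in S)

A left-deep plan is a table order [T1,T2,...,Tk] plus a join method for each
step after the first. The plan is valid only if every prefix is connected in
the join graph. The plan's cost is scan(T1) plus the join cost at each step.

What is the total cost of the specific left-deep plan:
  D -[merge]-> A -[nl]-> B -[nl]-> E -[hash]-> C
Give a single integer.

150507140

step 1: scan D: cost=20, card=20
step 2: join A via merge
    card(P join A) = 20*300/(3) = 2000
    cost = 20 + 20*5 + 300*9 + 20 + 300 = 3140
step 3: join B via nl
    card(P join B) = 2000*250/(2) = 250000
    cost = 3140 + 2000*250 = 503140
step 4: join E via nl
    card(P join E) = 250000*400/(2) = 50000000
    cost = 503140 + 250000*400 = 100503140
step 5: join C via hash
    card(P join C) = 50000000*250/(250) = 50000000
    cost = 100503140 + 2*250*8 + 50000000 = 150507140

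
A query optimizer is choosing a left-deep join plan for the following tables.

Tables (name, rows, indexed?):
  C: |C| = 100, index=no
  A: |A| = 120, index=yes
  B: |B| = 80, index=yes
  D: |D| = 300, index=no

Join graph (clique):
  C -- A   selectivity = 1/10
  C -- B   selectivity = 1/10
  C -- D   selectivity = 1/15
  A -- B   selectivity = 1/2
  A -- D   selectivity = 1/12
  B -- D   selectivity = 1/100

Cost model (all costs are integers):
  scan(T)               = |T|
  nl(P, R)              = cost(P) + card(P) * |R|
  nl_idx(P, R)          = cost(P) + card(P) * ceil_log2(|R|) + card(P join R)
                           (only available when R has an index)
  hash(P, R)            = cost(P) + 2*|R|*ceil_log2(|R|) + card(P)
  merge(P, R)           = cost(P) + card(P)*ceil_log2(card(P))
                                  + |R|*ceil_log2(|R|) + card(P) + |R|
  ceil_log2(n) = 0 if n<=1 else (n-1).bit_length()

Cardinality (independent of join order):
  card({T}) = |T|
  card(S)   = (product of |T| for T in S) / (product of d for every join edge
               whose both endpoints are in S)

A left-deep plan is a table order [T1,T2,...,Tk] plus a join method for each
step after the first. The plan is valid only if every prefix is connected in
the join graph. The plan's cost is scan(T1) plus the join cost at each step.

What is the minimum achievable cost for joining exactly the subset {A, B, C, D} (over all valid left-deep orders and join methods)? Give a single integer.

Selinger DP over subsets of {A,B,C,D}:
  {C}: scan cost=100, card=100
  {A}: scan cost=120, card=120
  {B}: scan cost=80, card=80
  {D}: scan cost=300, card=300
  {AC}: card=1200; try (C,hash)→1640, (A,merge)→1860, (C,merge)→1880, (A,hash)→1880, (A,nl_idx)→2000, (A,nl)→12100 …(+1); best=1640 via (C,hash)
  {BC}: card=800; try (B,hash)→1320, (C,merge)→1520, (B,merge)→1540, (C,hash)→1560, (B,nl_idx)→1600, (C,nl)→8080 …(+1); best=1320 via (B,hash)
  {CD}: card=2000; try (C,hash)→2000, (D,merge)→3900, (C,merge)→4100, (D,hash)→5600, (D,nl)→30100, (C,nl)→30300; best=2000 via (C,hash)
  {AB}: card=4800; try (B,hash)→1360, (A,merge)→1680, (B,merge)→1720, (A,hash)→1840, (A,nl_idx)→5440, (B,nl_idx)→5760 …(+2); best=1360 via (B,hash)
  {AD}: card=3000; try (A,hash)→2280, (D,merge)→4080, (A,merge)→4260, (A,nl_idx)→5400, (D,hash)→5640, (D,nl)→36120 …(+1); best=2280 via (A,hash)
  {BD}: card=240; try (B,hash)→1720, (B,nl_idx)→2640, (D,merge)→3720, (B,merge)→3940, (D,hash)→5560, (D,nl)→24080 …(+1); best=1720 via (B,hash)
  {ABC}: card=4800; try (A,hash)→3800, (B,hash)→3960, (C,hash)→7560, (A,merge)→11080, (A,nl_idx)→11720, (B,nl_idx)→14840 …(+5); best=3800 via (A,hash)
  {ACD}: card=2000; try (A,hash)→5680, (C,hash)→6680, (D,hash)→8240, (A,nl_idx)→18000, (D,merge)→19040, (A,merge)→26960 …(+4); best=5680 via (A,hash)
  {BCD}: card=160; try (C,hash)→3360, (C,merge)→4680, (B,hash)→5120, (D,hash)→7520, (D,merge)→13120, (B,nl_idx)→16160 …(+4); best=3360 via (C,hash)
  {ABD}: card=1200; try (A,hash)→3640, (A,nl_idx)→4600, (A,merge)→4840, (B,hash)→6400, (D,hash)→11560, (B,nl_idx)→24480 …(+5); best=3640 via (A,hash)
  {ABCD}: card=80; try (A,nl_idx)→4560, (A,hash)→5200, (A,merge)→5760, (C,hash)→6240, (B,hash)→8800, (D,hash)→14000 …(+8); best=4560 via (A,nl_idx)

4560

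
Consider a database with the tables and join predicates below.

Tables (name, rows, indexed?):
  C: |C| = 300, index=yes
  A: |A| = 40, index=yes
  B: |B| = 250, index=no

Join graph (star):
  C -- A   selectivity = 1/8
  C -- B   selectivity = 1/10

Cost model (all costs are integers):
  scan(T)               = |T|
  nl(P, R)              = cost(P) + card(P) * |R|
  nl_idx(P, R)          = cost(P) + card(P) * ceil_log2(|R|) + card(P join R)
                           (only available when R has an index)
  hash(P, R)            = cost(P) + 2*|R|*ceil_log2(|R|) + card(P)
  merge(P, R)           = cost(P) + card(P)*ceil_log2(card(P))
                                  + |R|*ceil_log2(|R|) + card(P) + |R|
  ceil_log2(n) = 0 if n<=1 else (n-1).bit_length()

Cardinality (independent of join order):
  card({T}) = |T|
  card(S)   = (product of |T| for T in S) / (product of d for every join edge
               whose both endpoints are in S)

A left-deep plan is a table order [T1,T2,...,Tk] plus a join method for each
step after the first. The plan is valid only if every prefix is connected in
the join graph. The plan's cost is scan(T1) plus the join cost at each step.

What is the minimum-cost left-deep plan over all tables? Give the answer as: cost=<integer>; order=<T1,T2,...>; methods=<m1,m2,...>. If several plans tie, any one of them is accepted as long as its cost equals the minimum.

cost=6580; order=C,A,B; methods=hash,hash

Selinger DP (subsets sized 1..n):
  {C}: scan cost=300, card=300
  {A}: scan cost=40, card=40
  {B}: scan cost=250, card=250
  {AC}: card=1500; try (A,hash)→1080, (C,nl_idx)→1900, (C,merge)→3320, (A,merge)→3580, (A,nl_idx)→3600, (C,hash)→5480 …(+2); best=1080 via (A,hash)
  {BC}: card=7500; try (B,hash)→4600, (C,merge)→5500, (B,merge)→5550, (C,hash)→5900, (C,nl_idx)→10000, (C,nl)→75250 …(+1); best=4600 via (B,hash)
  {ABC}: card=37500; try (B,hash)→6580, (A,hash)→12580, (B,merge)→21330, (A,nl_idx)→87100, (A,merge)→109880, (A,nl)→304600 …(+1); best=6580 via (B,hash)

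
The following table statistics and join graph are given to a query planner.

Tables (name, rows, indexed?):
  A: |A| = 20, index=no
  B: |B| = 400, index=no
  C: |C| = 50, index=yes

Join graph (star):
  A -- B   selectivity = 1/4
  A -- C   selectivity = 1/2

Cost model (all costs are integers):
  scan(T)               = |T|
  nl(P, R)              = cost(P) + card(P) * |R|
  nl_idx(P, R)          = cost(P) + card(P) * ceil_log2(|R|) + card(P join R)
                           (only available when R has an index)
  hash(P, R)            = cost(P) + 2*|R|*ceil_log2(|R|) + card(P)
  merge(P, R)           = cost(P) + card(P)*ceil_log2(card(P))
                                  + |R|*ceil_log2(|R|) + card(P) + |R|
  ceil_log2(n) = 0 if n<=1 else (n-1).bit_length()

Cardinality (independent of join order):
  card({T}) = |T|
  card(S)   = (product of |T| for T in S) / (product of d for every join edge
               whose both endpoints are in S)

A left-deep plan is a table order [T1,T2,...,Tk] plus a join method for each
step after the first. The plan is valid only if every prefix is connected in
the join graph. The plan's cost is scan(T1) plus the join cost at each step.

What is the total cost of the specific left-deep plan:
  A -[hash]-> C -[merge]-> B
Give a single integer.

9640

step 1: scan A: cost=20, card=20
step 2: join C via hash
    card(P join C) = 20*50/(2) = 500
    cost = 20 + 2*50*6 + 20 = 640
step 3: join B via merge
    card(P join B) = 500*400/(4) = 50000
    cost = 640 + 500*9 + 400*9 + 500 + 400 = 9640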